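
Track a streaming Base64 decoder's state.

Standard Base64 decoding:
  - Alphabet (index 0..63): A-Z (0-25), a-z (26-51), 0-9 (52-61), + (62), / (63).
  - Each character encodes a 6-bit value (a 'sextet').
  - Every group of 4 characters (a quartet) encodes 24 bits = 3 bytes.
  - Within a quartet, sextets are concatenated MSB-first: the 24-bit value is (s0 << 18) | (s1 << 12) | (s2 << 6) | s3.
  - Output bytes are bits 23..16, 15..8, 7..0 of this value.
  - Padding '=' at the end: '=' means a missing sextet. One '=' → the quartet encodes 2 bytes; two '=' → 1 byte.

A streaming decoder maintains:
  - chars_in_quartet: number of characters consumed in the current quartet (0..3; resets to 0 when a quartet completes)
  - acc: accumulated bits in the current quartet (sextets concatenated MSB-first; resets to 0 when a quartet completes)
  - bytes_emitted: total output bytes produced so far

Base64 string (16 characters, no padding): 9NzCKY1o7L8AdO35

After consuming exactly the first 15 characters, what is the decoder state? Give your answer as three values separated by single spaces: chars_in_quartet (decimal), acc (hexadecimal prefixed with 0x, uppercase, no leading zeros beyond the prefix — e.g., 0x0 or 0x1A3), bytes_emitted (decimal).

Answer: 3 0x1D3B7 9

Derivation:
After char 0 ('9'=61): chars_in_quartet=1 acc=0x3D bytes_emitted=0
After char 1 ('N'=13): chars_in_quartet=2 acc=0xF4D bytes_emitted=0
After char 2 ('z'=51): chars_in_quartet=3 acc=0x3D373 bytes_emitted=0
After char 3 ('C'=2): chars_in_quartet=4 acc=0xF4DCC2 -> emit F4 DC C2, reset; bytes_emitted=3
After char 4 ('K'=10): chars_in_quartet=1 acc=0xA bytes_emitted=3
After char 5 ('Y'=24): chars_in_quartet=2 acc=0x298 bytes_emitted=3
After char 6 ('1'=53): chars_in_quartet=3 acc=0xA635 bytes_emitted=3
After char 7 ('o'=40): chars_in_quartet=4 acc=0x298D68 -> emit 29 8D 68, reset; bytes_emitted=6
After char 8 ('7'=59): chars_in_quartet=1 acc=0x3B bytes_emitted=6
After char 9 ('L'=11): chars_in_quartet=2 acc=0xECB bytes_emitted=6
After char 10 ('8'=60): chars_in_quartet=3 acc=0x3B2FC bytes_emitted=6
After char 11 ('A'=0): chars_in_quartet=4 acc=0xECBF00 -> emit EC BF 00, reset; bytes_emitted=9
After char 12 ('d'=29): chars_in_quartet=1 acc=0x1D bytes_emitted=9
After char 13 ('O'=14): chars_in_quartet=2 acc=0x74E bytes_emitted=9
After char 14 ('3'=55): chars_in_quartet=3 acc=0x1D3B7 bytes_emitted=9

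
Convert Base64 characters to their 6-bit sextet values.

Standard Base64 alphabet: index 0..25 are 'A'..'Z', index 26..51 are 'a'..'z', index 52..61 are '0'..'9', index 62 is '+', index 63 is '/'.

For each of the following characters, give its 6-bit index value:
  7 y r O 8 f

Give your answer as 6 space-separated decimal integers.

'7': 0..9 range, 52 + ord('7') − ord('0') = 59
'y': a..z range, 26 + ord('y') − ord('a') = 50
'r': a..z range, 26 + ord('r') − ord('a') = 43
'O': A..Z range, ord('O') − ord('A') = 14
'8': 0..9 range, 52 + ord('8') − ord('0') = 60
'f': a..z range, 26 + ord('f') − ord('a') = 31

Answer: 59 50 43 14 60 31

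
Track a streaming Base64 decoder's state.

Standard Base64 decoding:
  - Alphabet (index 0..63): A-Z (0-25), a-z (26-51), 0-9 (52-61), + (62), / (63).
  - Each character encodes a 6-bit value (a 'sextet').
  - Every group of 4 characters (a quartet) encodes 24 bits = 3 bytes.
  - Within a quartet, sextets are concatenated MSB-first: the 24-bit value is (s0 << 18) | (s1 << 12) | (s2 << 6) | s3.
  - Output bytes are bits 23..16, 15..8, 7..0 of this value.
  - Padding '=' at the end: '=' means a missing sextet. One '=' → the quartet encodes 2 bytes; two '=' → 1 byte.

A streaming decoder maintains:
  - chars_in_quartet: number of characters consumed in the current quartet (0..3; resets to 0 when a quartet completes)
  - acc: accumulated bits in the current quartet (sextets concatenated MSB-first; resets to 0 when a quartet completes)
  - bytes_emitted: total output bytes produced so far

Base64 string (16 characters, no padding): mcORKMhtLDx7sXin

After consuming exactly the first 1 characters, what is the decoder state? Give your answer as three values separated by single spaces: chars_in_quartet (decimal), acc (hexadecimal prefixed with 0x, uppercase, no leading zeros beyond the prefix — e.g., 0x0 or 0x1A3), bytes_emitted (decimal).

After char 0 ('m'=38): chars_in_quartet=1 acc=0x26 bytes_emitted=0

Answer: 1 0x26 0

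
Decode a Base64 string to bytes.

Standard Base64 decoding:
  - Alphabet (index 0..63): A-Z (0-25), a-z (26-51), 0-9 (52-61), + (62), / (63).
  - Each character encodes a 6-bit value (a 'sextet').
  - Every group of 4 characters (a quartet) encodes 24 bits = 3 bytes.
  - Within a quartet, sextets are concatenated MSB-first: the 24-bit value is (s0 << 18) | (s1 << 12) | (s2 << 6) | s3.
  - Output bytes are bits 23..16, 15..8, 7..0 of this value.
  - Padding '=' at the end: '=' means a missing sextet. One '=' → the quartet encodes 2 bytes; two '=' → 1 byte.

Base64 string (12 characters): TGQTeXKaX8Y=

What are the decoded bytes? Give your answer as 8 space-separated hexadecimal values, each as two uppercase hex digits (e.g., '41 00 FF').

Answer: 4C 64 13 79 72 9A 5F C6

Derivation:
After char 0 ('T'=19): chars_in_quartet=1 acc=0x13 bytes_emitted=0
After char 1 ('G'=6): chars_in_quartet=2 acc=0x4C6 bytes_emitted=0
After char 2 ('Q'=16): chars_in_quartet=3 acc=0x13190 bytes_emitted=0
After char 3 ('T'=19): chars_in_quartet=4 acc=0x4C6413 -> emit 4C 64 13, reset; bytes_emitted=3
After char 4 ('e'=30): chars_in_quartet=1 acc=0x1E bytes_emitted=3
After char 5 ('X'=23): chars_in_quartet=2 acc=0x797 bytes_emitted=3
After char 6 ('K'=10): chars_in_quartet=3 acc=0x1E5CA bytes_emitted=3
After char 7 ('a'=26): chars_in_quartet=4 acc=0x79729A -> emit 79 72 9A, reset; bytes_emitted=6
After char 8 ('X'=23): chars_in_quartet=1 acc=0x17 bytes_emitted=6
After char 9 ('8'=60): chars_in_quartet=2 acc=0x5FC bytes_emitted=6
After char 10 ('Y'=24): chars_in_quartet=3 acc=0x17F18 bytes_emitted=6
Padding '=': partial quartet acc=0x17F18 -> emit 5F C6; bytes_emitted=8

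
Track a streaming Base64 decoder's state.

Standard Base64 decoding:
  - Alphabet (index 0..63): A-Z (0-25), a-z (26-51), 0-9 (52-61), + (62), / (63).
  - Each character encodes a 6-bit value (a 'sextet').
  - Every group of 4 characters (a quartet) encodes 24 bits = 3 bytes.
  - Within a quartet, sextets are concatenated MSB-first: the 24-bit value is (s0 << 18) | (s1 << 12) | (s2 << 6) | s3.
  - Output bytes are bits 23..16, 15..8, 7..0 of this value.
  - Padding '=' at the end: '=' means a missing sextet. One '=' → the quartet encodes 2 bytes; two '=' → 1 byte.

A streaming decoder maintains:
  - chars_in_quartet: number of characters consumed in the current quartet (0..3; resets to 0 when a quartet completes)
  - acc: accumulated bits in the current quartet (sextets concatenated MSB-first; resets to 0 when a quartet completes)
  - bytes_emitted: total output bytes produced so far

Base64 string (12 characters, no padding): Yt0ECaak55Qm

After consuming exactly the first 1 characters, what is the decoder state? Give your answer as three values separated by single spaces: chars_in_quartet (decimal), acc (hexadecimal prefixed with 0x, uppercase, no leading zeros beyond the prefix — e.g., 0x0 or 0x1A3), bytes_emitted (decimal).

Answer: 1 0x18 0

Derivation:
After char 0 ('Y'=24): chars_in_quartet=1 acc=0x18 bytes_emitted=0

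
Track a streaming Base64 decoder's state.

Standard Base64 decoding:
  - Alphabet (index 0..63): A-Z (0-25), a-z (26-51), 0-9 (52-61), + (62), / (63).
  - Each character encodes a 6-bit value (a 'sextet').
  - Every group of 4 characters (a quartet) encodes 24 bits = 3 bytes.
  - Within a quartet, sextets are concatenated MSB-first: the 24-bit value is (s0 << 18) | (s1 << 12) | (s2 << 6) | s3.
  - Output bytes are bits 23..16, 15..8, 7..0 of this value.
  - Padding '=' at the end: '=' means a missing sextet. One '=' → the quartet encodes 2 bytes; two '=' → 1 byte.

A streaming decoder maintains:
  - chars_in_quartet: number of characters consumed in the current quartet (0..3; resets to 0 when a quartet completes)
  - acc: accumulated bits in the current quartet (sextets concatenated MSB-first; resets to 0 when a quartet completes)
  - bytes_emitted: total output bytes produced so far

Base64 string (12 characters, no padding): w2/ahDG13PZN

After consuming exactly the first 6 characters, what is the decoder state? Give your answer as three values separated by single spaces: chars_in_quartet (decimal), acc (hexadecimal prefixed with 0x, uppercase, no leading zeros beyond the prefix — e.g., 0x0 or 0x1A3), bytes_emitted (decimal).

After char 0 ('w'=48): chars_in_quartet=1 acc=0x30 bytes_emitted=0
After char 1 ('2'=54): chars_in_quartet=2 acc=0xC36 bytes_emitted=0
After char 2 ('/'=63): chars_in_quartet=3 acc=0x30DBF bytes_emitted=0
After char 3 ('a'=26): chars_in_quartet=4 acc=0xC36FDA -> emit C3 6F DA, reset; bytes_emitted=3
After char 4 ('h'=33): chars_in_quartet=1 acc=0x21 bytes_emitted=3
After char 5 ('D'=3): chars_in_quartet=2 acc=0x843 bytes_emitted=3

Answer: 2 0x843 3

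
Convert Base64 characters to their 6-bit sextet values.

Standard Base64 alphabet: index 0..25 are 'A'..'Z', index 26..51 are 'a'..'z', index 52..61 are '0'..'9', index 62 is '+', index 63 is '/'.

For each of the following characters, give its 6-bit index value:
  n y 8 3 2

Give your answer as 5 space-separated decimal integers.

Answer: 39 50 60 55 54

Derivation:
'n': a..z range, 26 + ord('n') − ord('a') = 39
'y': a..z range, 26 + ord('y') − ord('a') = 50
'8': 0..9 range, 52 + ord('8') − ord('0') = 60
'3': 0..9 range, 52 + ord('3') − ord('0') = 55
'2': 0..9 range, 52 + ord('2') − ord('0') = 54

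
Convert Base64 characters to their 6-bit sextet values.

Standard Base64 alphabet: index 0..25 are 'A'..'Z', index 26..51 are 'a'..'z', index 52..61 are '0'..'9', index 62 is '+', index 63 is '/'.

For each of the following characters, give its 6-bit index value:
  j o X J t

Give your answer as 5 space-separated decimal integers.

'j': a..z range, 26 + ord('j') − ord('a') = 35
'o': a..z range, 26 + ord('o') − ord('a') = 40
'X': A..Z range, ord('X') − ord('A') = 23
'J': A..Z range, ord('J') − ord('A') = 9
't': a..z range, 26 + ord('t') − ord('a') = 45

Answer: 35 40 23 9 45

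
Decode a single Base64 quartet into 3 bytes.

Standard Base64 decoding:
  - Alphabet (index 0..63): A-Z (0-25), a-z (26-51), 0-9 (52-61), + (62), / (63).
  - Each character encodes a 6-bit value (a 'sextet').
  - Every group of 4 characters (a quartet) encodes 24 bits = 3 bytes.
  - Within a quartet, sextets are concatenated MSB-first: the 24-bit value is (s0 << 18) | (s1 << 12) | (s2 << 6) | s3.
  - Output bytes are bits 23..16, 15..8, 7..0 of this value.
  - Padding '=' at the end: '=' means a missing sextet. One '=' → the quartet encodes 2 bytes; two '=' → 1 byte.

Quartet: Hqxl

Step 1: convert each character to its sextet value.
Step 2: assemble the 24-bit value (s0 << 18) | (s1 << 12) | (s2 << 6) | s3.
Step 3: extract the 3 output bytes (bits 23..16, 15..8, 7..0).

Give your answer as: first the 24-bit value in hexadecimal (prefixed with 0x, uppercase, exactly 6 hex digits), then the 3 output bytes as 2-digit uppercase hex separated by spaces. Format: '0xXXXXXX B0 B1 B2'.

Answer: 0x1EAC65 1E AC 65

Derivation:
Sextets: H=7, q=42, x=49, l=37
24-bit: (7<<18) | (42<<12) | (49<<6) | 37
      = 0x1C0000 | 0x02A000 | 0x000C40 | 0x000025
      = 0x1EAC65
Bytes: (v>>16)&0xFF=1E, (v>>8)&0xFF=AC, v&0xFF=65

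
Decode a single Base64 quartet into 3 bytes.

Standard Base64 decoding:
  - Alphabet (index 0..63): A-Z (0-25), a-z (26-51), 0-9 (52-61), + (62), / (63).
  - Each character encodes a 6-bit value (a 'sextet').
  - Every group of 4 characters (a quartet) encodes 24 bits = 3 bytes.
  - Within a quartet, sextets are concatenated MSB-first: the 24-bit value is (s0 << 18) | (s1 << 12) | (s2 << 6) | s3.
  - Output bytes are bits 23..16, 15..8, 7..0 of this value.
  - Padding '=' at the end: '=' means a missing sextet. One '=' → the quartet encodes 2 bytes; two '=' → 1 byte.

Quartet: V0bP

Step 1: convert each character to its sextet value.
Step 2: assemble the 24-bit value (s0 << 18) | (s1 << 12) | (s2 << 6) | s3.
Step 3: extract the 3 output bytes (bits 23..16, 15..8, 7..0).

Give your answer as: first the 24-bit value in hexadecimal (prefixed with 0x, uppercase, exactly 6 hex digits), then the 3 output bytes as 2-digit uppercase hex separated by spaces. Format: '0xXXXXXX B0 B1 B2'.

Sextets: V=21, 0=52, b=27, P=15
24-bit: (21<<18) | (52<<12) | (27<<6) | 15
      = 0x540000 | 0x034000 | 0x0006C0 | 0x00000F
      = 0x5746CF
Bytes: (v>>16)&0xFF=57, (v>>8)&0xFF=46, v&0xFF=CF

Answer: 0x5746CF 57 46 CF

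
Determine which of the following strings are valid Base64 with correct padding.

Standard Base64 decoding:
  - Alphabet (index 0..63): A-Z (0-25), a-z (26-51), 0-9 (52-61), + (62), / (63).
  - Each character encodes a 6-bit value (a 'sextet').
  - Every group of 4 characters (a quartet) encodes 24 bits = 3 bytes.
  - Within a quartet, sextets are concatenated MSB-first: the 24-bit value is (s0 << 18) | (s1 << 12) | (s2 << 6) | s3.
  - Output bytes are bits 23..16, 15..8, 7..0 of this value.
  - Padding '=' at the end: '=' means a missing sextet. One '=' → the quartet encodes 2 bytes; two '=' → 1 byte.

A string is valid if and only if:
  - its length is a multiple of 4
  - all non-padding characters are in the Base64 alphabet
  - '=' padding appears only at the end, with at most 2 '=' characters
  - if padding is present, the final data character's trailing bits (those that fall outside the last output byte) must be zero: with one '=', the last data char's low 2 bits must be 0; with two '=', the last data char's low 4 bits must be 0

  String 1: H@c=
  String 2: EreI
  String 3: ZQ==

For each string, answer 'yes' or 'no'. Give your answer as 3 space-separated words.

String 1: 'H@c=' → invalid (bad char(s): ['@'])
String 2: 'EreI' → valid
String 3: 'ZQ==' → valid

Answer: no yes yes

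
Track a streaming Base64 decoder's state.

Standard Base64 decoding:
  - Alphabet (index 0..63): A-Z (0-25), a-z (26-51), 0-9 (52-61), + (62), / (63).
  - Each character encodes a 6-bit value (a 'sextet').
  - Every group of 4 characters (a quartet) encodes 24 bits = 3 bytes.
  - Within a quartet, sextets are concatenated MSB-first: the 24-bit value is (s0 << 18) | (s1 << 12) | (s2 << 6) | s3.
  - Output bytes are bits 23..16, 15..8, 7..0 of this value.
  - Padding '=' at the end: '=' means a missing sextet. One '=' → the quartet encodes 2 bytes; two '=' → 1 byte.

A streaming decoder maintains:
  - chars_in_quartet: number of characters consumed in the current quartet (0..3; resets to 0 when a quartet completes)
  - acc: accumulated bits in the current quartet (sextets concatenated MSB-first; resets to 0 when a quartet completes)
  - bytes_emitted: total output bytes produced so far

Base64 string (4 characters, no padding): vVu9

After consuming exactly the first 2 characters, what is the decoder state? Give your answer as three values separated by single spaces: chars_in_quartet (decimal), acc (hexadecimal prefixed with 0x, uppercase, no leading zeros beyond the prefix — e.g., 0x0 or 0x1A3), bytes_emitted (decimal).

After char 0 ('v'=47): chars_in_quartet=1 acc=0x2F bytes_emitted=0
After char 1 ('V'=21): chars_in_quartet=2 acc=0xBD5 bytes_emitted=0

Answer: 2 0xBD5 0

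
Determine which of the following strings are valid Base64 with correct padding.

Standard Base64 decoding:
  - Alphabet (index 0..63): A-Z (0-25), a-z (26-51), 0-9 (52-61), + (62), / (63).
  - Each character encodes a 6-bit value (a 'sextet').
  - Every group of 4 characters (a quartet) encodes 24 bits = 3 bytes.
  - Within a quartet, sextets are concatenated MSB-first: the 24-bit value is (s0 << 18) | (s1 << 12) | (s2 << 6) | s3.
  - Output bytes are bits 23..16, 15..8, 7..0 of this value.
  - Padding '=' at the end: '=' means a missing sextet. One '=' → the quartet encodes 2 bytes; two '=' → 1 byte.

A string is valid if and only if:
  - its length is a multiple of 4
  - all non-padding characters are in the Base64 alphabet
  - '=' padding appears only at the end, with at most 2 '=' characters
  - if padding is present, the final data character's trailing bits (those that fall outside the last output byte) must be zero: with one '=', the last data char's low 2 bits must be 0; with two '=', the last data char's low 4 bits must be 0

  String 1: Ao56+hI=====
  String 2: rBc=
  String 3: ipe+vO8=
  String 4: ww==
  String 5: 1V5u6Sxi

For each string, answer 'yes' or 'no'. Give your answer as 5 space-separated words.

Answer: no yes yes yes yes

Derivation:
String 1: 'Ao56+hI=====' → invalid (5 pad chars (max 2))
String 2: 'rBc=' → valid
String 3: 'ipe+vO8=' → valid
String 4: 'ww==' → valid
String 5: '1V5u6Sxi' → valid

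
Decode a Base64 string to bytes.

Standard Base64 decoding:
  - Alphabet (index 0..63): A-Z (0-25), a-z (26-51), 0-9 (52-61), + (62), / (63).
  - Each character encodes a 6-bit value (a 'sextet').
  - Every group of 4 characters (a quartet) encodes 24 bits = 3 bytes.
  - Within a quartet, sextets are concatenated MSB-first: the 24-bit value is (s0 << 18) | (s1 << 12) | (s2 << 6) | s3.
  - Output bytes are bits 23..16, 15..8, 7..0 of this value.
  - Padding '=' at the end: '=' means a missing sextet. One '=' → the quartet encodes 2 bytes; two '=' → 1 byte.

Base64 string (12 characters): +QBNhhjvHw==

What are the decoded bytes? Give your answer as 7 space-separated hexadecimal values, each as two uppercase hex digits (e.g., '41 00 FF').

Answer: F9 00 4D 86 18 EF 1F

Derivation:
After char 0 ('+'=62): chars_in_quartet=1 acc=0x3E bytes_emitted=0
After char 1 ('Q'=16): chars_in_quartet=2 acc=0xF90 bytes_emitted=0
After char 2 ('B'=1): chars_in_quartet=3 acc=0x3E401 bytes_emitted=0
After char 3 ('N'=13): chars_in_quartet=4 acc=0xF9004D -> emit F9 00 4D, reset; bytes_emitted=3
After char 4 ('h'=33): chars_in_quartet=1 acc=0x21 bytes_emitted=3
After char 5 ('h'=33): chars_in_quartet=2 acc=0x861 bytes_emitted=3
After char 6 ('j'=35): chars_in_quartet=3 acc=0x21863 bytes_emitted=3
After char 7 ('v'=47): chars_in_quartet=4 acc=0x8618EF -> emit 86 18 EF, reset; bytes_emitted=6
After char 8 ('H'=7): chars_in_quartet=1 acc=0x7 bytes_emitted=6
After char 9 ('w'=48): chars_in_quartet=2 acc=0x1F0 bytes_emitted=6
Padding '==': partial quartet acc=0x1F0 -> emit 1F; bytes_emitted=7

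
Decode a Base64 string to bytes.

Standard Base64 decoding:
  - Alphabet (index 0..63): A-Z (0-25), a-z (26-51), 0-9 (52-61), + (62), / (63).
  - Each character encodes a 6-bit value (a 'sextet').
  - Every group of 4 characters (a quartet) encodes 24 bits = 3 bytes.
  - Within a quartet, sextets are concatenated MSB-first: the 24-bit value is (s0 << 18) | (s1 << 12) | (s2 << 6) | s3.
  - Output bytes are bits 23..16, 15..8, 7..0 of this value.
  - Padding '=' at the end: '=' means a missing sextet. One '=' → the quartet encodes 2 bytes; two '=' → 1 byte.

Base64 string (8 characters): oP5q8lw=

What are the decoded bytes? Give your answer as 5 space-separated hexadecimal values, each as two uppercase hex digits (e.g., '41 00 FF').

Answer: A0 FE 6A F2 5C

Derivation:
After char 0 ('o'=40): chars_in_quartet=1 acc=0x28 bytes_emitted=0
After char 1 ('P'=15): chars_in_quartet=2 acc=0xA0F bytes_emitted=0
After char 2 ('5'=57): chars_in_quartet=3 acc=0x283F9 bytes_emitted=0
After char 3 ('q'=42): chars_in_quartet=4 acc=0xA0FE6A -> emit A0 FE 6A, reset; bytes_emitted=3
After char 4 ('8'=60): chars_in_quartet=1 acc=0x3C bytes_emitted=3
After char 5 ('l'=37): chars_in_quartet=2 acc=0xF25 bytes_emitted=3
After char 6 ('w'=48): chars_in_quartet=3 acc=0x3C970 bytes_emitted=3
Padding '=': partial quartet acc=0x3C970 -> emit F2 5C; bytes_emitted=5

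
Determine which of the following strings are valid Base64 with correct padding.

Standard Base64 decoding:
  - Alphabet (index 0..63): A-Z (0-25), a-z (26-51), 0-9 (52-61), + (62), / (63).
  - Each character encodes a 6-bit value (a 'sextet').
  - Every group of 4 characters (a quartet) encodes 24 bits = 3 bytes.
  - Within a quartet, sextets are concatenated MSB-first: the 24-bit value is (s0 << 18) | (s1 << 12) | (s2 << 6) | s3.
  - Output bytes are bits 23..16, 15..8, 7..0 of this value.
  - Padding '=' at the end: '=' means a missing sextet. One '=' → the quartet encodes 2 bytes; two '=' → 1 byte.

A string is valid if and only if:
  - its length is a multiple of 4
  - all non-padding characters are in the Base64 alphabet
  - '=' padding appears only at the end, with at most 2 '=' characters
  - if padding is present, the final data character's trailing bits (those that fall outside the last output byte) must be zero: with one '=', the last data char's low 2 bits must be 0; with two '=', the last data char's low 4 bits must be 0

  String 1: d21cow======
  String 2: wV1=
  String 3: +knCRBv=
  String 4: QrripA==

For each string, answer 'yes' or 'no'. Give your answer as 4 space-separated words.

Answer: no no no yes

Derivation:
String 1: 'd21cow======' → invalid (6 pad chars (max 2))
String 2: 'wV1=' → invalid (bad trailing bits)
String 3: '+knCRBv=' → invalid (bad trailing bits)
String 4: 'QrripA==' → valid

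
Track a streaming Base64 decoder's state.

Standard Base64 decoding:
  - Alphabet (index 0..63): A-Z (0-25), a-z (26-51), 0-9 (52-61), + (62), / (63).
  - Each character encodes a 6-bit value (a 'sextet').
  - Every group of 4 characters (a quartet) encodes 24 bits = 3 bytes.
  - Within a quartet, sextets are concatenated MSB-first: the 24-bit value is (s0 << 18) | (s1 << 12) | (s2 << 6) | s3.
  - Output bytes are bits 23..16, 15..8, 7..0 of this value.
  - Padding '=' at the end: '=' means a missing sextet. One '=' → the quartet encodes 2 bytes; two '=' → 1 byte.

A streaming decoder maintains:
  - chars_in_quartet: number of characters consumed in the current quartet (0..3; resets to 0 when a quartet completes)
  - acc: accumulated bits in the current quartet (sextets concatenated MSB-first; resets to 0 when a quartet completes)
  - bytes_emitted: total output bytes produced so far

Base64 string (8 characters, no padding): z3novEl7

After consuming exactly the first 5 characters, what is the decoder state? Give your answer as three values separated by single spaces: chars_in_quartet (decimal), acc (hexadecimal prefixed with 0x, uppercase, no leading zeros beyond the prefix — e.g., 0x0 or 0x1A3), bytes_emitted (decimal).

Answer: 1 0x2F 3

Derivation:
After char 0 ('z'=51): chars_in_quartet=1 acc=0x33 bytes_emitted=0
After char 1 ('3'=55): chars_in_quartet=2 acc=0xCF7 bytes_emitted=0
After char 2 ('n'=39): chars_in_quartet=3 acc=0x33DE7 bytes_emitted=0
After char 3 ('o'=40): chars_in_quartet=4 acc=0xCF79E8 -> emit CF 79 E8, reset; bytes_emitted=3
After char 4 ('v'=47): chars_in_quartet=1 acc=0x2F bytes_emitted=3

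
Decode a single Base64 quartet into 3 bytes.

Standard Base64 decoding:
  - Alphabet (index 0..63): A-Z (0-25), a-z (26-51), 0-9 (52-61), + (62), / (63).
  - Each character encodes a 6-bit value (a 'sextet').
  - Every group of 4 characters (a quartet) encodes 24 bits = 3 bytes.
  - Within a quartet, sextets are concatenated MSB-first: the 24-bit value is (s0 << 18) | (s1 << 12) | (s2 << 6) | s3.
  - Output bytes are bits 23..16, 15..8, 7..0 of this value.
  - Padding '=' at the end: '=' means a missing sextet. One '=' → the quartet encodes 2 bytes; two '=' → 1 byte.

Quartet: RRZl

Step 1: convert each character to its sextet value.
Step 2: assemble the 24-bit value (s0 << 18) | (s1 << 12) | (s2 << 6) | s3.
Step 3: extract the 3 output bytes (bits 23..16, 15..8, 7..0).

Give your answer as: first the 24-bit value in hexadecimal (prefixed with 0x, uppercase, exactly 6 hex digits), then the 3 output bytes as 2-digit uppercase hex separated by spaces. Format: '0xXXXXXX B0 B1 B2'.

Sextets: R=17, R=17, Z=25, l=37
24-bit: (17<<18) | (17<<12) | (25<<6) | 37
      = 0x440000 | 0x011000 | 0x000640 | 0x000025
      = 0x451665
Bytes: (v>>16)&0xFF=45, (v>>8)&0xFF=16, v&0xFF=65

Answer: 0x451665 45 16 65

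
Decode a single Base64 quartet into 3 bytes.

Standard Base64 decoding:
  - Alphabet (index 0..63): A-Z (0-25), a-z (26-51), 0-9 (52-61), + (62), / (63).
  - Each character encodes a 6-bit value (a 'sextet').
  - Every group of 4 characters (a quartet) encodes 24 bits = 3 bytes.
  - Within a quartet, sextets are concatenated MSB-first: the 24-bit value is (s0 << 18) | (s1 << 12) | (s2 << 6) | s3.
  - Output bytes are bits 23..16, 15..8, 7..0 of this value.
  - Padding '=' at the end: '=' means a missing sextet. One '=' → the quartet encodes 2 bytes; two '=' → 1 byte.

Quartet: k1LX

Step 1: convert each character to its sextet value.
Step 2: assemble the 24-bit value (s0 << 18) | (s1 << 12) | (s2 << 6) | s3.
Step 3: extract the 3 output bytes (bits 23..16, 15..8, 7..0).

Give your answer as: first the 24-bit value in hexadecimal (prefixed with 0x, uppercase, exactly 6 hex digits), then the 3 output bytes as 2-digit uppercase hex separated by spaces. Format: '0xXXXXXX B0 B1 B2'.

Answer: 0x9352D7 93 52 D7

Derivation:
Sextets: k=36, 1=53, L=11, X=23
24-bit: (36<<18) | (53<<12) | (11<<6) | 23
      = 0x900000 | 0x035000 | 0x0002C0 | 0x000017
      = 0x9352D7
Bytes: (v>>16)&0xFF=93, (v>>8)&0xFF=52, v&0xFF=D7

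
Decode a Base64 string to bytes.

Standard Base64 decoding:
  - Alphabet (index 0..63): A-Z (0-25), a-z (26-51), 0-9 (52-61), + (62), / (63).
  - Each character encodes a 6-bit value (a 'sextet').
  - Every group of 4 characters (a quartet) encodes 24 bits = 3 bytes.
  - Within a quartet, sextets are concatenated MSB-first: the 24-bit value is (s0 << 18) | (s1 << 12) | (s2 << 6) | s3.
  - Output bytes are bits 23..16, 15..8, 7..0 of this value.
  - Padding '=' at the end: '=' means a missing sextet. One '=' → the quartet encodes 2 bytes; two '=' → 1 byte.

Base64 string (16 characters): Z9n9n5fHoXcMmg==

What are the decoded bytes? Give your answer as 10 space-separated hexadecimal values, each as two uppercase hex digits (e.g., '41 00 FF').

After char 0 ('Z'=25): chars_in_quartet=1 acc=0x19 bytes_emitted=0
After char 1 ('9'=61): chars_in_quartet=2 acc=0x67D bytes_emitted=0
After char 2 ('n'=39): chars_in_quartet=3 acc=0x19F67 bytes_emitted=0
After char 3 ('9'=61): chars_in_quartet=4 acc=0x67D9FD -> emit 67 D9 FD, reset; bytes_emitted=3
After char 4 ('n'=39): chars_in_quartet=1 acc=0x27 bytes_emitted=3
After char 5 ('5'=57): chars_in_quartet=2 acc=0x9F9 bytes_emitted=3
After char 6 ('f'=31): chars_in_quartet=3 acc=0x27E5F bytes_emitted=3
After char 7 ('H'=7): chars_in_quartet=4 acc=0x9F97C7 -> emit 9F 97 C7, reset; bytes_emitted=6
After char 8 ('o'=40): chars_in_quartet=1 acc=0x28 bytes_emitted=6
After char 9 ('X'=23): chars_in_quartet=2 acc=0xA17 bytes_emitted=6
After char 10 ('c'=28): chars_in_quartet=3 acc=0x285DC bytes_emitted=6
After char 11 ('M'=12): chars_in_quartet=4 acc=0xA1770C -> emit A1 77 0C, reset; bytes_emitted=9
After char 12 ('m'=38): chars_in_quartet=1 acc=0x26 bytes_emitted=9
After char 13 ('g'=32): chars_in_quartet=2 acc=0x9A0 bytes_emitted=9
Padding '==': partial quartet acc=0x9A0 -> emit 9A; bytes_emitted=10

Answer: 67 D9 FD 9F 97 C7 A1 77 0C 9A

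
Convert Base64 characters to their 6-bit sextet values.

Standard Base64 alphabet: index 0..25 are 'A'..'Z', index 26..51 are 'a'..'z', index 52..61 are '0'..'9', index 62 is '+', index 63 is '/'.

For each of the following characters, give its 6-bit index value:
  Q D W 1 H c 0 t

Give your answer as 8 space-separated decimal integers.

'Q': A..Z range, ord('Q') − ord('A') = 16
'D': A..Z range, ord('D') − ord('A') = 3
'W': A..Z range, ord('W') − ord('A') = 22
'1': 0..9 range, 52 + ord('1') − ord('0') = 53
'H': A..Z range, ord('H') − ord('A') = 7
'c': a..z range, 26 + ord('c') − ord('a') = 28
'0': 0..9 range, 52 + ord('0') − ord('0') = 52
't': a..z range, 26 + ord('t') − ord('a') = 45

Answer: 16 3 22 53 7 28 52 45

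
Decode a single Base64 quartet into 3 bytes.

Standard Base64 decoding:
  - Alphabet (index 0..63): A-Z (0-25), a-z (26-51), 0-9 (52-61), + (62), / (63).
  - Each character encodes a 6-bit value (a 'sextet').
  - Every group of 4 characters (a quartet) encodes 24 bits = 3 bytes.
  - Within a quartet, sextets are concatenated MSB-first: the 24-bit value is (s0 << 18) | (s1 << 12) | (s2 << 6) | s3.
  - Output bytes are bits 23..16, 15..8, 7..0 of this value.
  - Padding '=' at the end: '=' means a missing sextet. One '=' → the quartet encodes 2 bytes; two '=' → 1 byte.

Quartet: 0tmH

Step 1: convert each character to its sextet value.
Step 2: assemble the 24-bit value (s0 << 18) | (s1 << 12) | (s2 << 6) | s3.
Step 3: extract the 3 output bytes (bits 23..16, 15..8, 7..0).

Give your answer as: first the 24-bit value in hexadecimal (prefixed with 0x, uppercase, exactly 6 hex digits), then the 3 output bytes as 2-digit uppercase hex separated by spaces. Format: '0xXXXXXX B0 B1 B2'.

Answer: 0xD2D987 D2 D9 87

Derivation:
Sextets: 0=52, t=45, m=38, H=7
24-bit: (52<<18) | (45<<12) | (38<<6) | 7
      = 0xD00000 | 0x02D000 | 0x000980 | 0x000007
      = 0xD2D987
Bytes: (v>>16)&0xFF=D2, (v>>8)&0xFF=D9, v&0xFF=87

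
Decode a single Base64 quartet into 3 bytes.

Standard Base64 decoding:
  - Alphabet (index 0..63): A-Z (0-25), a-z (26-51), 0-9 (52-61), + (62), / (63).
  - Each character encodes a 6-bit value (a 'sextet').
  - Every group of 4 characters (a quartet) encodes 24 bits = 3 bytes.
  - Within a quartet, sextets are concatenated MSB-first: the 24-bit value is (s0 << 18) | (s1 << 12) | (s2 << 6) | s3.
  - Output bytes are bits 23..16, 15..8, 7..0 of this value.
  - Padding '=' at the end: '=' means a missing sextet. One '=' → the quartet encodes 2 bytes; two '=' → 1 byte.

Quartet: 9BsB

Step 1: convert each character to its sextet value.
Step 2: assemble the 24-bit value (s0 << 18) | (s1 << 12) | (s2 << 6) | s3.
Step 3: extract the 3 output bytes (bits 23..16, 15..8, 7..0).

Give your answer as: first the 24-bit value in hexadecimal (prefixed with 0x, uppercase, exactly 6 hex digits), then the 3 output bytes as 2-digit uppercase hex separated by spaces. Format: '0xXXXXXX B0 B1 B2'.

Answer: 0xF41B01 F4 1B 01

Derivation:
Sextets: 9=61, B=1, s=44, B=1
24-bit: (61<<18) | (1<<12) | (44<<6) | 1
      = 0xF40000 | 0x001000 | 0x000B00 | 0x000001
      = 0xF41B01
Bytes: (v>>16)&0xFF=F4, (v>>8)&0xFF=1B, v&0xFF=01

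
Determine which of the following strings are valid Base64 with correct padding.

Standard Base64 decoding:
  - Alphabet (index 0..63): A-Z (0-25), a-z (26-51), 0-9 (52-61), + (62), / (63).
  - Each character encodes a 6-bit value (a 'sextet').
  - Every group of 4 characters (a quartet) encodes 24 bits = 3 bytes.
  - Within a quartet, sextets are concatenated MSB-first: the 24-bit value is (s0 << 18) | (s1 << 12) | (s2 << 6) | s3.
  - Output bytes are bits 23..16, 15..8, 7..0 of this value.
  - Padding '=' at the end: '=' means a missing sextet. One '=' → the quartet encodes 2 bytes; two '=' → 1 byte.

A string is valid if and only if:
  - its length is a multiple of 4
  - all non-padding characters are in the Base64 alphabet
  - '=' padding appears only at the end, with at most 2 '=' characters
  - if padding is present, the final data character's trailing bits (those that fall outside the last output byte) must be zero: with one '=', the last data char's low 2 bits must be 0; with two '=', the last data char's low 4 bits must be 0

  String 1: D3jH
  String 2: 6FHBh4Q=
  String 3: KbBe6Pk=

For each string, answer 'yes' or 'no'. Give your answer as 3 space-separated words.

Answer: yes yes yes

Derivation:
String 1: 'D3jH' → valid
String 2: '6FHBh4Q=' → valid
String 3: 'KbBe6Pk=' → valid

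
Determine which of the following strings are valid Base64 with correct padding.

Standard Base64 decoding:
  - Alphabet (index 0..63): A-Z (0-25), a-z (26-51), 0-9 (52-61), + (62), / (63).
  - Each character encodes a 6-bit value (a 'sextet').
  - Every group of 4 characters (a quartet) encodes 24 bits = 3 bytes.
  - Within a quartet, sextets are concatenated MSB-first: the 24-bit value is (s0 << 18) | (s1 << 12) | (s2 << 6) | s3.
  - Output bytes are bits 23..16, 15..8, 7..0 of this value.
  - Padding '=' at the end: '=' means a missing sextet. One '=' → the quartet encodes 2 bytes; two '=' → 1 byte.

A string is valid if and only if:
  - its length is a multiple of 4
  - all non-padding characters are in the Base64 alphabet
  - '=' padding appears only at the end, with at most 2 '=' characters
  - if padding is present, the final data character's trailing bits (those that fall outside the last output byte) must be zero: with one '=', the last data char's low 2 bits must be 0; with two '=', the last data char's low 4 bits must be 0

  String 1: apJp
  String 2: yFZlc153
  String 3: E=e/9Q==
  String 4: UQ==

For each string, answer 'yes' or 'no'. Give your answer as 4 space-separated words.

String 1: 'apJp' → valid
String 2: 'yFZlc153' → valid
String 3: 'E=e/9Q==' → invalid (bad char(s): ['=']; '=' in middle)
String 4: 'UQ==' → valid

Answer: yes yes no yes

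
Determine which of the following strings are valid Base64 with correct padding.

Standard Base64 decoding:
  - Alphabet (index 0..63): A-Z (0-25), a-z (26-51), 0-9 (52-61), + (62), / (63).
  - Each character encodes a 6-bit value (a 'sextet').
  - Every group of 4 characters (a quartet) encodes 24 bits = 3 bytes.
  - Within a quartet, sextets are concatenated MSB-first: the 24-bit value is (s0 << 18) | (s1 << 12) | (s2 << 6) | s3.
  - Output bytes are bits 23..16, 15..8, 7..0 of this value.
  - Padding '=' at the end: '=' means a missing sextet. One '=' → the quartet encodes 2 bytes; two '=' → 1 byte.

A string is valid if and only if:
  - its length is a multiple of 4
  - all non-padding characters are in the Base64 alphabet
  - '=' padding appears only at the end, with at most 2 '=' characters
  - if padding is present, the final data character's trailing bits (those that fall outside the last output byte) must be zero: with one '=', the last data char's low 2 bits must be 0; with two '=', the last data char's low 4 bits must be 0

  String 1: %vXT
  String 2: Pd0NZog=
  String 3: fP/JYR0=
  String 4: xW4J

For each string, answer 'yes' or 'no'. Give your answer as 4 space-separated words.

Answer: no yes yes yes

Derivation:
String 1: '%vXT' → invalid (bad char(s): ['%'])
String 2: 'Pd0NZog=' → valid
String 3: 'fP/JYR0=' → valid
String 4: 'xW4J' → valid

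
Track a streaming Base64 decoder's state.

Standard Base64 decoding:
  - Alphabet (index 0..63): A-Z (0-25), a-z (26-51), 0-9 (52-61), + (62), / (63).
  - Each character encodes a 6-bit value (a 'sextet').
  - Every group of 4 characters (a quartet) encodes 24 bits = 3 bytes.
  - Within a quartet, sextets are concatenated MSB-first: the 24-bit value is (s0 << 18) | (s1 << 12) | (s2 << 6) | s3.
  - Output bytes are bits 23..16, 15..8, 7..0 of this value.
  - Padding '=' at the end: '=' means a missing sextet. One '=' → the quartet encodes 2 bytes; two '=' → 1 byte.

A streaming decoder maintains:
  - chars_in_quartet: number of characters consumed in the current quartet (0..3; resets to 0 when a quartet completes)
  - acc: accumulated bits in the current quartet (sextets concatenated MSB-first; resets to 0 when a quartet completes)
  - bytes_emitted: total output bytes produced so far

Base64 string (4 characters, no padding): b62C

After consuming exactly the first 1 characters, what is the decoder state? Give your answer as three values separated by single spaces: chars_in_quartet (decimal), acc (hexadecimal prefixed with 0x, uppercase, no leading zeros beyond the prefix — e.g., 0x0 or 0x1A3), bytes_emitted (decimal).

After char 0 ('b'=27): chars_in_quartet=1 acc=0x1B bytes_emitted=0

Answer: 1 0x1B 0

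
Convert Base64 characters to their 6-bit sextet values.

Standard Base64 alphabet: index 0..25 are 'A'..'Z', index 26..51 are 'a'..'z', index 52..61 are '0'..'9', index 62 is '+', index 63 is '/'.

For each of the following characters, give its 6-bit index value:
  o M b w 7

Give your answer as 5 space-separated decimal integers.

'o': a..z range, 26 + ord('o') − ord('a') = 40
'M': A..Z range, ord('M') − ord('A') = 12
'b': a..z range, 26 + ord('b') − ord('a') = 27
'w': a..z range, 26 + ord('w') − ord('a') = 48
'7': 0..9 range, 52 + ord('7') − ord('0') = 59

Answer: 40 12 27 48 59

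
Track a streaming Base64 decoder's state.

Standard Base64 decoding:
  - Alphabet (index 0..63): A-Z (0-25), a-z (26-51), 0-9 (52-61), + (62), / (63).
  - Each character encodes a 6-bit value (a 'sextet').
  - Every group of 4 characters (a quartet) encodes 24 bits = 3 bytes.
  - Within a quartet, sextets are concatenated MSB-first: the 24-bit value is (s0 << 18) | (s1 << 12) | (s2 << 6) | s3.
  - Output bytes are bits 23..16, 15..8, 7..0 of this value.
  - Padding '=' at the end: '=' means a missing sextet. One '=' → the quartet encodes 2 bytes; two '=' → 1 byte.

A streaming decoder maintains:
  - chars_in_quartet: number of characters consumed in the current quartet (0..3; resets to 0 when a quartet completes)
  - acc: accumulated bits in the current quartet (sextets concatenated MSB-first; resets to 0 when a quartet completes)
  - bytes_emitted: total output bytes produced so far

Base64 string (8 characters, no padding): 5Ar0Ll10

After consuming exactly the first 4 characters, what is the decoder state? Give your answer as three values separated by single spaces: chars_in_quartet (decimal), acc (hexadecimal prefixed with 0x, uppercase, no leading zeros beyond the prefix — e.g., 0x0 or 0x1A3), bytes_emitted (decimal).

After char 0 ('5'=57): chars_in_quartet=1 acc=0x39 bytes_emitted=0
After char 1 ('A'=0): chars_in_quartet=2 acc=0xE40 bytes_emitted=0
After char 2 ('r'=43): chars_in_quartet=3 acc=0x3902B bytes_emitted=0
After char 3 ('0'=52): chars_in_quartet=4 acc=0xE40AF4 -> emit E4 0A F4, reset; bytes_emitted=3

Answer: 0 0x0 3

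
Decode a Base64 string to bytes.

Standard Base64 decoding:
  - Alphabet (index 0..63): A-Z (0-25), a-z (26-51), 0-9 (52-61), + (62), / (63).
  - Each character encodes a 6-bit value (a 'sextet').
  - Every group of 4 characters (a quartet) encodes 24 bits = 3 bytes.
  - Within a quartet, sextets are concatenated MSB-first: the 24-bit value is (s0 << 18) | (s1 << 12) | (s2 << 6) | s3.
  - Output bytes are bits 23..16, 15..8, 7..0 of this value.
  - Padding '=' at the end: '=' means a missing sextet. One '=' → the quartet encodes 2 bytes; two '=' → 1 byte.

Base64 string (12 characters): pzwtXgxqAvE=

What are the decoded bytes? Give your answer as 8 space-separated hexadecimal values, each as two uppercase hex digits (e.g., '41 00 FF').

Answer: A7 3C 2D 5E 0C 6A 02 F1

Derivation:
After char 0 ('p'=41): chars_in_quartet=1 acc=0x29 bytes_emitted=0
After char 1 ('z'=51): chars_in_quartet=2 acc=0xA73 bytes_emitted=0
After char 2 ('w'=48): chars_in_quartet=3 acc=0x29CF0 bytes_emitted=0
After char 3 ('t'=45): chars_in_quartet=4 acc=0xA73C2D -> emit A7 3C 2D, reset; bytes_emitted=3
After char 4 ('X'=23): chars_in_quartet=1 acc=0x17 bytes_emitted=3
After char 5 ('g'=32): chars_in_quartet=2 acc=0x5E0 bytes_emitted=3
After char 6 ('x'=49): chars_in_quartet=3 acc=0x17831 bytes_emitted=3
After char 7 ('q'=42): chars_in_quartet=4 acc=0x5E0C6A -> emit 5E 0C 6A, reset; bytes_emitted=6
After char 8 ('A'=0): chars_in_quartet=1 acc=0x0 bytes_emitted=6
After char 9 ('v'=47): chars_in_quartet=2 acc=0x2F bytes_emitted=6
After char 10 ('E'=4): chars_in_quartet=3 acc=0xBC4 bytes_emitted=6
Padding '=': partial quartet acc=0xBC4 -> emit 02 F1; bytes_emitted=8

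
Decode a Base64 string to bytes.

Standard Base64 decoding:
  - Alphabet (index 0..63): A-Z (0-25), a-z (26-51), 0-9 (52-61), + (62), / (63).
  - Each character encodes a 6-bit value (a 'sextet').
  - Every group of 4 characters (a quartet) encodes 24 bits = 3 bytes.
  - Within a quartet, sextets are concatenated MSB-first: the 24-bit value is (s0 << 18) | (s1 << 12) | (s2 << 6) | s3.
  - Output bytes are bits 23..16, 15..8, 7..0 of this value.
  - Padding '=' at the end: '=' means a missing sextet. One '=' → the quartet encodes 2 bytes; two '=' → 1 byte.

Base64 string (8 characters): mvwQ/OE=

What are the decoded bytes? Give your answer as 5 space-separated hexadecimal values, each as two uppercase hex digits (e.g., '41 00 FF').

After char 0 ('m'=38): chars_in_quartet=1 acc=0x26 bytes_emitted=0
After char 1 ('v'=47): chars_in_quartet=2 acc=0x9AF bytes_emitted=0
After char 2 ('w'=48): chars_in_quartet=3 acc=0x26BF0 bytes_emitted=0
After char 3 ('Q'=16): chars_in_quartet=4 acc=0x9AFC10 -> emit 9A FC 10, reset; bytes_emitted=3
After char 4 ('/'=63): chars_in_quartet=1 acc=0x3F bytes_emitted=3
After char 5 ('O'=14): chars_in_quartet=2 acc=0xFCE bytes_emitted=3
After char 6 ('E'=4): chars_in_quartet=3 acc=0x3F384 bytes_emitted=3
Padding '=': partial quartet acc=0x3F384 -> emit FC E1; bytes_emitted=5

Answer: 9A FC 10 FC E1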